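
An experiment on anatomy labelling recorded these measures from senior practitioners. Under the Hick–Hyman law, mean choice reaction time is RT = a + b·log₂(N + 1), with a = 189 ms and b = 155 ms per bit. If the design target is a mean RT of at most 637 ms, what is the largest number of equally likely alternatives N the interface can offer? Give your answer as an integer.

Set 189 + 155·log₂(N + 1) ≤ 637.
log₂(N + 1) ≤ (637 − 189) / 155 = 2.8903.
N + 1 ≤ 2^2.8903 = 7.4142.
N ≤ 6.4142, so the largest integer N is 6.

6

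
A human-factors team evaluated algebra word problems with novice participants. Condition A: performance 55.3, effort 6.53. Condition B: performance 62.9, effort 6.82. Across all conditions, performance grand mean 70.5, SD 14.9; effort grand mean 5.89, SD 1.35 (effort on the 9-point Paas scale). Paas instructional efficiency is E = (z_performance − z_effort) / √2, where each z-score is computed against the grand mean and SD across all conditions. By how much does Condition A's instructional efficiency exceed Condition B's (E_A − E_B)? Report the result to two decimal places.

-0.21

Condition A: z_P = (55.3 − 70.5)/14.9 = -1.0201; z_E = (6.53 − 5.89)/1.35 = 0.4741; E_A = (-1.0201 − 0.4741)/√2 = -1.0566.
Condition B: z_P = (62.9 − 70.5)/14.9 = -0.5101; z_E = (6.82 − 5.89)/1.35 = 0.6889; E_B = (-0.5101 − 0.6889)/√2 = -0.8478.
E_A − E_B = -1.0566 − (-0.8478) = -0.2088 ≈ -0.21.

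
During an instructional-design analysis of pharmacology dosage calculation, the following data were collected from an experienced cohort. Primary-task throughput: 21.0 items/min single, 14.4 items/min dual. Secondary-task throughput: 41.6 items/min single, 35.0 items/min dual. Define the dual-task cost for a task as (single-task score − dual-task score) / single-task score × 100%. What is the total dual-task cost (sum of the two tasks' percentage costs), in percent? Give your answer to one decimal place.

47.3

Primary cost = (21.0 − 14.4) / 21.0 × 100% = 31.4286%.
Secondary cost = (41.6 − 35.0) / 41.6 × 100% = 15.8654%.
Total = 31.4286% + 15.8654% = 47.2940% ≈ 47.3%.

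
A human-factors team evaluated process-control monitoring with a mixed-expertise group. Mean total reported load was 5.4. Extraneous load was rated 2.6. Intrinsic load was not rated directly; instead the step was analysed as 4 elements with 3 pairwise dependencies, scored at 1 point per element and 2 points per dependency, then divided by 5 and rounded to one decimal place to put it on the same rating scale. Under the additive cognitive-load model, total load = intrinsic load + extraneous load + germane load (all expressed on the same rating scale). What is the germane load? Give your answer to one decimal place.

0.8

Intrinsic (element-interactivity): (4 × 1 + 3 × 2) / 5 = 10 / 5 = 2.0000 → 2.0.
germane load = total − intrinsic − extraneous
             = 5.4 − 2.0 − 2.6 = 0.8.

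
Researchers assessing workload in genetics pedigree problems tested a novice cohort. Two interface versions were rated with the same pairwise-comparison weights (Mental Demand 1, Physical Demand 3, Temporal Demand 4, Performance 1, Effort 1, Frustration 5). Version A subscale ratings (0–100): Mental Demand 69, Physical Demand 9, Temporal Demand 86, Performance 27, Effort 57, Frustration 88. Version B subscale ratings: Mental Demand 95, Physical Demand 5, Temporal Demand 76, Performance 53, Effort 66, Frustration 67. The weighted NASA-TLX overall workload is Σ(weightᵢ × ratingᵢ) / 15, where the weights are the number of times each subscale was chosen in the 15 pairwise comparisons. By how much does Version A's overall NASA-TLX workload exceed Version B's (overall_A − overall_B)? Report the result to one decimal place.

Version A weighted sum = 1·69 + 3·9 + 4·86 + 1·27 + 1·57 + 5·88 = 69 + 27 + 344 + 27 + 57 + 440 = 964; overall_A = 964/15 = 64.2667.
Version B weighted sum = 1·95 + 3·5 + 4·76 + 1·53 + 1·66 + 5·67 = 95 + 15 + 304 + 53 + 66 + 335 = 868; overall_B = 868/15 = 57.8667.
Difference = 64.2667 − 57.8667 = 6.4000 ≈ 6.4.

6.4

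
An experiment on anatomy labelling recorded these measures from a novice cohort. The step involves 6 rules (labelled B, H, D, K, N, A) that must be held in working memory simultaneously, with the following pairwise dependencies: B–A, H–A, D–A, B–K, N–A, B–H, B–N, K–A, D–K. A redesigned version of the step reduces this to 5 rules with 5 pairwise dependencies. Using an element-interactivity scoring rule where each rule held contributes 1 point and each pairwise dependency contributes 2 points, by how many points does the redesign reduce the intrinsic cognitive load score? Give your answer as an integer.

9

Original: 6 × 1 + 9 × 2 = 6 + 18 = 24.
Redesigned: 5 × 1 + 5 × 2 = 5 + 10 = 15.
Reduction = 24 − 15 = 9.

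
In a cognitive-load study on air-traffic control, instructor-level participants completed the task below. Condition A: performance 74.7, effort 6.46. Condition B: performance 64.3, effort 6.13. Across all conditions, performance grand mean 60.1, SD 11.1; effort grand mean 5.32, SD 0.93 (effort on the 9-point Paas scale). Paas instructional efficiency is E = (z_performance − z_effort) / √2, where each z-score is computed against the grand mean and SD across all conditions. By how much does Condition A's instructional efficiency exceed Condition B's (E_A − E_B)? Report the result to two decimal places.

Condition A: z_P = (74.7 − 60.1)/11.1 = 1.3153; z_E = (6.46 − 5.32)/0.93 = 1.2258; E_A = (1.3153 − 1.2258)/√2 = 0.0633.
Condition B: z_P = (64.3 − 60.1)/11.1 = 0.3784; z_E = (6.13 − 5.32)/0.93 = 0.8710; E_B = (0.3784 − 0.8710)/√2 = -0.3483.
E_A − E_B = 0.0633 − (-0.3483) = 0.4116 ≈ 0.41.

0.41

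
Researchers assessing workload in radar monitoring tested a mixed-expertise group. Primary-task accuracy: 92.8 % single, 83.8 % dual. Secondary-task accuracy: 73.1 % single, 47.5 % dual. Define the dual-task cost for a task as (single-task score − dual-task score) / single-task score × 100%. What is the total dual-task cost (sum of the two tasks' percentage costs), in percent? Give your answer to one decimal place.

Primary cost = (92.8 − 83.8) / 92.8 × 100% = 9.6983%.
Secondary cost = (73.1 − 47.5) / 73.1 × 100% = 35.0205%.
Total = 9.6983% + 35.0205% = 44.7188% ≈ 44.7%.

44.7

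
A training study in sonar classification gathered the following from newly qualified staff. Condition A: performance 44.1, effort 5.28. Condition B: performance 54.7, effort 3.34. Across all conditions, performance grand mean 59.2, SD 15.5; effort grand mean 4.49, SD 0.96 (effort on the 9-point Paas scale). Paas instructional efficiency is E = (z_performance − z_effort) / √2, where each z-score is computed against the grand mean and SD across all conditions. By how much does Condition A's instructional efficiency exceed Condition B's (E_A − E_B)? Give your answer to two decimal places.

Condition A: z_P = (44.1 − 59.2)/15.5 = -0.9742; z_E = (5.28 − 4.49)/0.96 = 0.8229; E_A = (-0.9742 − 0.8229)/√2 = -1.2707.
Condition B: z_P = (54.7 − 59.2)/15.5 = -0.2903; z_E = (3.34 − 4.49)/0.96 = -1.1979; E_B = (-0.2903 − (-1.1979))/√2 = 0.6418.
E_A − E_B = -1.2707 − 0.6418 = -1.9125 ≈ -1.91.

-1.91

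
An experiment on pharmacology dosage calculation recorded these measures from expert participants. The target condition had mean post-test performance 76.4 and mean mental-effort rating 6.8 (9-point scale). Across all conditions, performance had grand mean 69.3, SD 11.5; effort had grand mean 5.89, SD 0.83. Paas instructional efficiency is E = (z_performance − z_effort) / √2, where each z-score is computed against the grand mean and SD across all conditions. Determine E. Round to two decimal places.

z_performance = (76.4 − 69.3) / 11.5 = 7.1000 / 11.5 = 0.6174.
z_effort = (6.8 − 5.89) / 0.83 = 0.9100 / 0.83 = 1.0964.
z_P − z_E = 0.6174 − 1.0964 = -0.4790.
E = -0.4790 / √2 = -0.4790 / 1.41421 = -0.3387 ≈ -0.34.

-0.34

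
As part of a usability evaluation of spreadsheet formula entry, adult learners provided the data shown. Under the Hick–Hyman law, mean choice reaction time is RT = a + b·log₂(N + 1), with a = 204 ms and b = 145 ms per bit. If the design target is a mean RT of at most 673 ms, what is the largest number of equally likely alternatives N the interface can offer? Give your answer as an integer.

8

Set 204 + 145·log₂(N + 1) ≤ 673.
log₂(N + 1) ≤ (673 − 204) / 145 = 3.2345.
N + 1 ≤ 2^3.2345 = 9.4120.
N ≤ 8.4120, so the largest integer N is 8.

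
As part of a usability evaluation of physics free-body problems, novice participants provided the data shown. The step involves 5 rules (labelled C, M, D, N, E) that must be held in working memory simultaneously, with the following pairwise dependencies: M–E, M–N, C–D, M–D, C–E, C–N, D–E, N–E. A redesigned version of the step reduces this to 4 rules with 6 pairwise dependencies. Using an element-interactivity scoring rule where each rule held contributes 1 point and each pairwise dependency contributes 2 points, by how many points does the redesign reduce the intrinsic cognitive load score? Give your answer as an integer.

Original: 5 × 1 + 8 × 2 = 5 + 16 = 21.
Redesigned: 4 × 1 + 6 × 2 = 4 + 12 = 16.
Reduction = 21 − 16 = 5.

5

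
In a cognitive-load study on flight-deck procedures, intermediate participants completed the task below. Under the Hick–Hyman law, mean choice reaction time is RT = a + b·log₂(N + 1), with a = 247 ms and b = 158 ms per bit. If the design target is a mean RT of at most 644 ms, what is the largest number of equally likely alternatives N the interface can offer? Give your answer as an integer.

Set 247 + 158·log₂(N + 1) ≤ 644.
log₂(N + 1) ≤ (644 − 247) / 158 = 2.5127.
N + 1 ≤ 2^2.5127 = 5.7069.
N ≤ 4.7069, so the largest integer N is 4.

4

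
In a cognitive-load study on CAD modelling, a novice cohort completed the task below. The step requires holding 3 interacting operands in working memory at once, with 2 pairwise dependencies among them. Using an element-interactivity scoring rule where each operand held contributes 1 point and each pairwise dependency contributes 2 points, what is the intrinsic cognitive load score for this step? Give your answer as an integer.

Element contribution: 3 × 1 = 3.
Interaction contribution: 2 × 2 = 4.
Intrinsic load = 3 + 4 = 7.

7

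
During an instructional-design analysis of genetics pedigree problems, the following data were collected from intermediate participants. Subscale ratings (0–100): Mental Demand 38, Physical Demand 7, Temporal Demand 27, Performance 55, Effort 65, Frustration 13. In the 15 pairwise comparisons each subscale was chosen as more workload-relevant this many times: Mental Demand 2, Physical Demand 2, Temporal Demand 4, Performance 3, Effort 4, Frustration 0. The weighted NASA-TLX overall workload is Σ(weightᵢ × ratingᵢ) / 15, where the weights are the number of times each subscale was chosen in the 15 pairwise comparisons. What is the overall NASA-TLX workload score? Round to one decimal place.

The tallies are the weights (they sum to 15).
Weighted sum = 2·38 + 2·7 + 4·27 + 3·55 + 4·65 + 0·13
            = 76 + 14 + 108 + 165 + 260 + 0 = 623.
Overall workload = 623 / 15 = 41.5333 ≈ 41.5.

41.5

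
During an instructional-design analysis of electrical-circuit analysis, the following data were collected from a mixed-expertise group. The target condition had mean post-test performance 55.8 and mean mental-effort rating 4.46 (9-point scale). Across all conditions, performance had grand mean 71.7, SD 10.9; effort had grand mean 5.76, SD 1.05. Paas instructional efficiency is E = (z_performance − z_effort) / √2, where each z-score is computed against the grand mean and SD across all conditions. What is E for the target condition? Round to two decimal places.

-0.16

z_performance = (55.8 − 71.7) / 10.9 = -15.9000 / 10.9 = -1.4587.
z_effort = (4.46 − 5.76) / 1.05 = -1.3000 / 1.05 = -1.2381.
z_P − z_E = -1.4587 − (-1.2381) = -0.2206.
E = -0.2206 / √2 = -0.2206 / 1.41421 = -0.1560 ≈ -0.16.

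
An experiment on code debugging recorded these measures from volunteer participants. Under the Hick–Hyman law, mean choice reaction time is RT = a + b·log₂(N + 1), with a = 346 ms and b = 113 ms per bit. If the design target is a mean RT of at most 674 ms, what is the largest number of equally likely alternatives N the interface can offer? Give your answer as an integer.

6

Set 346 + 113·log₂(N + 1) ≤ 674.
log₂(N + 1) ≤ (674 − 346) / 113 = 2.9027.
N + 1 ≤ 2^2.9027 = 7.4782.
N ≤ 6.4782, so the largest integer N is 6.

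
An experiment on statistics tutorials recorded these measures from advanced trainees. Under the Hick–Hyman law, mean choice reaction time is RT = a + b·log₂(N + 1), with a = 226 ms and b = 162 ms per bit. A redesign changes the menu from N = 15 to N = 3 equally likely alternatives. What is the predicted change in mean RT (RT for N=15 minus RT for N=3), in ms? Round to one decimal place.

RT(15) = 226 + 162·log₂(16) = 226 + 162·4.0000 = 874.0000 ms.
RT(3) = 226 + 162·log₂(4) = 226 + 162·2.0000 = 550.0000 ms.
Difference = 874.0000 − 550.0000 = 324.0000 ≈ 324.0 ms.

324.0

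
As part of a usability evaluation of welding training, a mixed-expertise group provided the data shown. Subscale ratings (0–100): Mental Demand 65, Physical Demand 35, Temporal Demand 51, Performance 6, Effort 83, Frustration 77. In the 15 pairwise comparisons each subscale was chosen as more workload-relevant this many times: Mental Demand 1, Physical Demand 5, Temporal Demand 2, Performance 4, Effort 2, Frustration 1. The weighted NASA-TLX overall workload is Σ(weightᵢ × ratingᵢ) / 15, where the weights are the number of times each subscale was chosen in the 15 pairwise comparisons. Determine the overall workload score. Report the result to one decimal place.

The tallies are the weights (they sum to 15).
Weighted sum = 1·65 + 5·35 + 2·51 + 4·6 + 2·83 + 1·77
            = 65 + 175 + 102 + 24 + 166 + 77 = 609.
Overall workload = 609 / 15 = 40.6000 ≈ 40.6.

40.6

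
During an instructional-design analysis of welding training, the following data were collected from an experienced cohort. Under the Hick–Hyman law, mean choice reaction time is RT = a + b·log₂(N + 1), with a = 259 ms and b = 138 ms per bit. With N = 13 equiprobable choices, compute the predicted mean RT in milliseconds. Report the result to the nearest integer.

log₂(13 + 1) = log₂(14) = 3.8074.
RT = 259 + 138 × 3.8074 = 259 + 525.4212 = 784.4212 ms.
≈ 784 ms.

784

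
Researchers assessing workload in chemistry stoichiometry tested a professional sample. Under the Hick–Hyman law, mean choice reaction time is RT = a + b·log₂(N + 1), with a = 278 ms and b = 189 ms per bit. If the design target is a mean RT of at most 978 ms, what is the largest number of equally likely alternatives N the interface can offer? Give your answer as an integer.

12

Set 278 + 189·log₂(N + 1) ≤ 978.
log₂(N + 1) ≤ (978 − 278) / 189 = 3.7037.
N + 1 ≤ 2^3.7037 = 13.0294.
N ≤ 12.0294, so the largest integer N is 12.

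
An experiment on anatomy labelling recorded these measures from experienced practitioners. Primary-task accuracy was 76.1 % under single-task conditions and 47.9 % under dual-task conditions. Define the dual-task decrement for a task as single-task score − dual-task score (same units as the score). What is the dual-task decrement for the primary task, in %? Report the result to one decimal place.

28.2

Decrement = 76.1 − 47.9 = 28.2000 % ≈ 28.2 %.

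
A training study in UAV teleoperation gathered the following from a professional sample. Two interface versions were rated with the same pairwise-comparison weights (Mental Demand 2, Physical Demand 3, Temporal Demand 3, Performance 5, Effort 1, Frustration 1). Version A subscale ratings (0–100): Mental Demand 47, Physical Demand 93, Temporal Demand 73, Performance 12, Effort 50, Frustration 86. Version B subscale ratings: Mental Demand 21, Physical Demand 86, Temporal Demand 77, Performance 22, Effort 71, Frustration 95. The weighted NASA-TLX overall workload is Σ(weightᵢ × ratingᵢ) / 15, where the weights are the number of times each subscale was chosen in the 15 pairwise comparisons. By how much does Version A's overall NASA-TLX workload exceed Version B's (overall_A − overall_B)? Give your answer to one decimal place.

-1.3

Version A weighted sum = 2·47 + 3·93 + 3·73 + 5·12 + 1·50 + 1·86 = 94 + 279 + 219 + 60 + 50 + 86 = 788; overall_A = 788/15 = 52.5333.
Version B weighted sum = 2·21 + 3·86 + 3·77 + 5·22 + 1·71 + 1·95 = 42 + 258 + 231 + 110 + 71 + 95 = 807; overall_B = 807/15 = 53.8000.
Difference = 52.5333 − 53.8000 = -1.2667 ≈ -1.3.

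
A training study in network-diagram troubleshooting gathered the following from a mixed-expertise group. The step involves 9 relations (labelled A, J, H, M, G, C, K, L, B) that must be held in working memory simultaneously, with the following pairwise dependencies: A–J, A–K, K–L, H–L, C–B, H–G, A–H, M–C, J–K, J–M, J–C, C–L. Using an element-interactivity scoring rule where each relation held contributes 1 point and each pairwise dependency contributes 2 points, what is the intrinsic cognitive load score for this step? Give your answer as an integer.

33

Count of relations held simultaneously: 9.
Count of pairwise dependencies listed: 12.
Element contribution: 9 × 1 = 9.
Interaction contribution: 12 × 2 = 24.
Intrinsic load = 9 + 24 = 33.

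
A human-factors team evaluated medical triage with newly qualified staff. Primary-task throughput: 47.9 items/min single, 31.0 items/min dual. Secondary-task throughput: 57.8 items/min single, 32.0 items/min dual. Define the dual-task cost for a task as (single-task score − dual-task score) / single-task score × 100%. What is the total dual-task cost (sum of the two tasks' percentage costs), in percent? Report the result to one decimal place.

Primary cost = (47.9 − 31.0) / 47.9 × 100% = 35.2818%.
Secondary cost = (57.8 − 32.0) / 57.8 × 100% = 44.6367%.
Total = 35.2818% + 44.6367% = 79.9185% ≈ 79.9%.

79.9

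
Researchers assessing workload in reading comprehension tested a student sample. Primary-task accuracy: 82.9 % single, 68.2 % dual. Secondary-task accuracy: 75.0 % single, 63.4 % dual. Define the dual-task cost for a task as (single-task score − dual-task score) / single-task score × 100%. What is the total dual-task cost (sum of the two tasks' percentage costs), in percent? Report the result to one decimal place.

33.2

Primary cost = (82.9 − 68.2) / 82.9 × 100% = 17.7322%.
Secondary cost = (75.0 − 63.4) / 75.0 × 100% = 15.4667%.
Total = 17.7322% + 15.4667% = 33.1989% ≈ 33.2%.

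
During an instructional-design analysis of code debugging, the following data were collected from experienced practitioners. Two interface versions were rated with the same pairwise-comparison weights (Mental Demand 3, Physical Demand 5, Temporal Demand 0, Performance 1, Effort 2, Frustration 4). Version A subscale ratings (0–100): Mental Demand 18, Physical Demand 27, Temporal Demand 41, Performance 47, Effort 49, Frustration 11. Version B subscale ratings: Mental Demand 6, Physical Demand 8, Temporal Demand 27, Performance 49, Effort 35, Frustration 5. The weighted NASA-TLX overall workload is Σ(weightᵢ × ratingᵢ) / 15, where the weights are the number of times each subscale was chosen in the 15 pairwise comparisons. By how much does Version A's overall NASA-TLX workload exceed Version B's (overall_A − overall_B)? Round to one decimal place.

Version A weighted sum = 3·18 + 5·27 + 0·41 + 1·47 + 2·49 + 4·11 = 54 + 135 + 0 + 47 + 98 + 44 = 378; overall_A = 378/15 = 25.2000.
Version B weighted sum = 3·6 + 5·8 + 0·27 + 1·49 + 2·35 + 4·5 = 18 + 40 + 0 + 49 + 70 + 20 = 197; overall_B = 197/15 = 13.1333.
Difference = 25.2000 − 13.1333 = 12.0667 ≈ 12.1.

12.1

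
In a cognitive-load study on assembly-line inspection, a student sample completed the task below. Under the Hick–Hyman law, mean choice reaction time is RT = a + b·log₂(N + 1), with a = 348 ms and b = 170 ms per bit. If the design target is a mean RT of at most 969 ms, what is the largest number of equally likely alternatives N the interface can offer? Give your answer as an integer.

Set 348 + 170·log₂(N + 1) ≤ 969.
log₂(N + 1) ≤ (969 − 348) / 170 = 3.6529.
N + 1 ≤ 2^3.6529 = 12.5786.
N ≤ 11.5786, so the largest integer N is 11.

11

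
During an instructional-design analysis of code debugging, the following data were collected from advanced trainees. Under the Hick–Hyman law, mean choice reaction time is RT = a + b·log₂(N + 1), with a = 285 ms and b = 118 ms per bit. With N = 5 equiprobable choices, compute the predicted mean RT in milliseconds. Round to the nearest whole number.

log₂(5 + 1) = log₂(6) = 2.5850.
RT = 285 + 118 × 2.5850 = 285 + 305.0300 = 590.0300 ms.
≈ 590 ms.

590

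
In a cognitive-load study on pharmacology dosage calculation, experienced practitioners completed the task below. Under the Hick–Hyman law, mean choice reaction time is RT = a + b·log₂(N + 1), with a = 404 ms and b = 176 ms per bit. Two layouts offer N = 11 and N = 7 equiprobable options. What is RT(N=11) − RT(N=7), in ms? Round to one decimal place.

RT(11) = 404 + 176·log₂(12) = 404 + 176·3.5850 = 1034.9600 ms.
RT(7) = 404 + 176·log₂(8) = 404 + 176·3.0000 = 932.0000 ms.
Difference = 1034.9600 − 932.0000 = 102.9600 ≈ 103.0 ms.

103.0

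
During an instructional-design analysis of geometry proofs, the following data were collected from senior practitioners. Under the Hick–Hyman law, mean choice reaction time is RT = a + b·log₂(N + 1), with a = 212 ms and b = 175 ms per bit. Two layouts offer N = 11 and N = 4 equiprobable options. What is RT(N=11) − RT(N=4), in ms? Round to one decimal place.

221.0

RT(11) = 212 + 175·log₂(12) = 212 + 175·3.5850 = 839.3750 ms.
RT(4) = 212 + 175·log₂(5) = 212 + 175·2.3219 = 618.3325 ms.
Difference = 839.3750 − 618.3325 = 221.0425 ≈ 221.0 ms.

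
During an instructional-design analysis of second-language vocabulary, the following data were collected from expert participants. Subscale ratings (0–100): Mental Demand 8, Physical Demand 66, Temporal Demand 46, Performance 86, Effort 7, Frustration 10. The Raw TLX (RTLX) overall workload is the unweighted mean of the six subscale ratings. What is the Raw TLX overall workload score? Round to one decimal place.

Sum of ratings = 8 + 66 + 46 + 86 + 7 + 10 = 223.
RTLX = 223 / 6 = 37.1667 ≈ 37.2.

37.2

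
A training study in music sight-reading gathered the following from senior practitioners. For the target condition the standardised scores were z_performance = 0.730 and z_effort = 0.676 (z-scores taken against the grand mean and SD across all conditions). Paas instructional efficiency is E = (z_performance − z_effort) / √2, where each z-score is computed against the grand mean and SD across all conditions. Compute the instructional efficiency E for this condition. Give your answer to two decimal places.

z_P − z_E = 0.730 − 0.676 = 0.0540.
E = 0.0540 / √2 = 0.0540 / 1.41421 = 0.0382 ≈ 0.04.

0.04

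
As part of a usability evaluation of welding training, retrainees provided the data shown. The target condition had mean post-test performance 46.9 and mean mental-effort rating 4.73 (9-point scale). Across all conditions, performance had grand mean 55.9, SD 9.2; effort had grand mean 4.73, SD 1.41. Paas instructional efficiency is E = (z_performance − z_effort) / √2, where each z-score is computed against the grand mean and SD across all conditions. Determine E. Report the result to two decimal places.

z_performance = (46.9 − 55.9) / 9.2 = -9.0000 / 9.2 = -0.9783.
z_effort = (4.73 − 4.73) / 1.41 = 0.0000 / 1.41 = 0.0000.
z_P − z_E = -0.9783 − 0.0000 = -0.9783.
E = -0.9783 / √2 = -0.9783 / 1.41421 = -0.6918 ≈ -0.69.

-0.69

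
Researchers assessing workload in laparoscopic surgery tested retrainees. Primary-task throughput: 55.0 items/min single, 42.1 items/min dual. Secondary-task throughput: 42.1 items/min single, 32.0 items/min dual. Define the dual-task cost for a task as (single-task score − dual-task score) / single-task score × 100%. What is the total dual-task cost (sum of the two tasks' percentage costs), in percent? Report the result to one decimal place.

47.4

Primary cost = (55.0 − 42.1) / 55.0 × 100% = 23.4545%.
Secondary cost = (42.1 − 32.0) / 42.1 × 100% = 23.9905%.
Total = 23.4545% + 23.9905% = 47.4450% ≈ 47.4%.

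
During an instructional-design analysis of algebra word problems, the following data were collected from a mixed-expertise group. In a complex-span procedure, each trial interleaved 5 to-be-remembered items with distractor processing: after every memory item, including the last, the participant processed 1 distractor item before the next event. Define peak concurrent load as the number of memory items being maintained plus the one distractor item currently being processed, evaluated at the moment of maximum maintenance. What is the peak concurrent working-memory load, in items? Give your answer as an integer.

Maintenance is greatest during the distractor(s) after memory item 5: all 5 memory items are being held.
One distractor item is concurrently being processed.
Peak concurrent load = 5 + 1 = 6 items.

6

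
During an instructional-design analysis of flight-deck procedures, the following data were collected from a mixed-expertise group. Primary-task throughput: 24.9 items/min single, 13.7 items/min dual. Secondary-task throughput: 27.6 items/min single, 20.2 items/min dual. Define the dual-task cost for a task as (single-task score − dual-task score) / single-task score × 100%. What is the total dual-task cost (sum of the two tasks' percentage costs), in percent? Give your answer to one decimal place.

Primary cost = (24.9 − 13.7) / 24.9 × 100% = 44.9799%.
Secondary cost = (27.6 − 20.2) / 27.6 × 100% = 26.8116%.
Total = 44.9799% + 26.8116% = 71.7915% ≈ 71.8%.

71.8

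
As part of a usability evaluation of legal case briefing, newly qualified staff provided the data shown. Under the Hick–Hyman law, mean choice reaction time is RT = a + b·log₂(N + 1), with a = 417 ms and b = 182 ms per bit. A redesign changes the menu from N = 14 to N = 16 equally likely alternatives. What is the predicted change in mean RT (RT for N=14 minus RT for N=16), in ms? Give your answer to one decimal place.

-32.9

RT(14) = 417 + 182·log₂(15) = 417 + 182·3.9069 = 1128.0558 ms.
RT(16) = 417 + 182·log₂(17) = 417 + 182·4.0875 = 1160.9250 ms.
Difference = 1128.0558 − 1160.9250 = -32.8692 ≈ -32.9 ms.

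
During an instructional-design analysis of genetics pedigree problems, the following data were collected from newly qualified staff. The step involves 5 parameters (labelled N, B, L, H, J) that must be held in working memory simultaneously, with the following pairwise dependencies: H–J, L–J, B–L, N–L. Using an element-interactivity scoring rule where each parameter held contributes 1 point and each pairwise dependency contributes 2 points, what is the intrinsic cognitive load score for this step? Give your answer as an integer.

Count of parameters held simultaneously: 5.
Count of pairwise dependencies listed: 4.
Element contribution: 5 × 1 = 5.
Interaction contribution: 4 × 2 = 8.
Intrinsic load = 5 + 8 = 13.

13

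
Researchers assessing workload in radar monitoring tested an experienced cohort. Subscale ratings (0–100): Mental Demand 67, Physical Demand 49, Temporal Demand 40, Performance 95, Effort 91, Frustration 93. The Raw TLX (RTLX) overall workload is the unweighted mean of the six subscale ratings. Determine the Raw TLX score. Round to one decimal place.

72.5

Sum of ratings = 67 + 49 + 40 + 95 + 91 + 93 = 435.
RTLX = 435 / 6 = 72.5000 ≈ 72.5.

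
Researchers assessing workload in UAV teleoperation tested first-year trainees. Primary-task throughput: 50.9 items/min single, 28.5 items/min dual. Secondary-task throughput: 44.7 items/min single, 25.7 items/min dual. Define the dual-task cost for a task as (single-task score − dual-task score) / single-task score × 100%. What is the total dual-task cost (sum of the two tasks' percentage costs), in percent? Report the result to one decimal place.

Primary cost = (50.9 − 28.5) / 50.9 × 100% = 44.0079%.
Secondary cost = (44.7 − 25.7) / 44.7 × 100% = 42.5056%.
Total = 44.0079% + 42.5056% = 86.5135% ≈ 86.5%.

86.5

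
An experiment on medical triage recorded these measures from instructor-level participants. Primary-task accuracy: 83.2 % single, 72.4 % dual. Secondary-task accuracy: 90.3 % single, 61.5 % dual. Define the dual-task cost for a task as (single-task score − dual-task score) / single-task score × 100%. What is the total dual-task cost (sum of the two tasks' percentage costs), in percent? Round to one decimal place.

Primary cost = (83.2 − 72.4) / 83.2 × 100% = 12.9808%.
Secondary cost = (90.3 − 61.5) / 90.3 × 100% = 31.8937%.
Total = 12.9808% + 31.8937% = 44.8745% ≈ 44.9%.

44.9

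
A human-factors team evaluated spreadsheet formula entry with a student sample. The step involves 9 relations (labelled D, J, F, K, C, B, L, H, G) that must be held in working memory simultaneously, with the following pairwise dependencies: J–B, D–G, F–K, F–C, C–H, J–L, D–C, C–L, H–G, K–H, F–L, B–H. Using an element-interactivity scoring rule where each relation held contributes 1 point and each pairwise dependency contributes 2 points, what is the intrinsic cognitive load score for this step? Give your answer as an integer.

33

Count of relations held simultaneously: 9.
Count of pairwise dependencies listed: 12.
Element contribution: 9 × 1 = 9.
Interaction contribution: 12 × 2 = 24.
Intrinsic load = 9 + 24 = 33.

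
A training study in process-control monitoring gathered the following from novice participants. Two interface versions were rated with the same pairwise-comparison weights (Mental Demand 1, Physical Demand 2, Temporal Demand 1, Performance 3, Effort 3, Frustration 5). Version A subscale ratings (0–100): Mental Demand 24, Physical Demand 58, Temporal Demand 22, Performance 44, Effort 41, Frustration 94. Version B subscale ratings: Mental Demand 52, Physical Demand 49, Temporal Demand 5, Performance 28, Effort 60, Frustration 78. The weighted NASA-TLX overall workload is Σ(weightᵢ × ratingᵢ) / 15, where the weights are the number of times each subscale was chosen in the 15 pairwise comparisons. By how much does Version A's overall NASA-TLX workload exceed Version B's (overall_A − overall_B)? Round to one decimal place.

5.2

Version A weighted sum = 1·24 + 2·58 + 1·22 + 3·44 + 3·41 + 5·94 = 24 + 116 + 22 + 132 + 123 + 470 = 887; overall_A = 887/15 = 59.1333.
Version B weighted sum = 1·52 + 2·49 + 1·5 + 3·28 + 3·60 + 5·78 = 52 + 98 + 5 + 84 + 180 + 390 = 809; overall_B = 809/15 = 53.9333.
Difference = 59.1333 − 53.9333 = 5.2000 ≈ 5.2.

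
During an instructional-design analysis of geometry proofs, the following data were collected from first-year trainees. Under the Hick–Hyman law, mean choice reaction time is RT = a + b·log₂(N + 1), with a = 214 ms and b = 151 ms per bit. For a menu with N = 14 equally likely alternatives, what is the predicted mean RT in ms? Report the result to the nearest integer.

log₂(14 + 1) = log₂(15) = 3.9069.
RT = 214 + 151 × 3.9069 = 214 + 589.9419 = 803.9419 ms.
≈ 804 ms.

804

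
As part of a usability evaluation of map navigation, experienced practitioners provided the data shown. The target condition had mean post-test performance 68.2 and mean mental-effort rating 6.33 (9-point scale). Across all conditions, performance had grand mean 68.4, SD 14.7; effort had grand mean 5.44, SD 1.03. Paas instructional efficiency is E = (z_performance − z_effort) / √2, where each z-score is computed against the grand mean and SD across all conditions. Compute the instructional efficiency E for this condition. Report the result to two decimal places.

z_performance = (68.2 − 68.4) / 14.7 = -0.2000 / 14.7 = -0.0136.
z_effort = (6.33 − 5.44) / 1.03 = 0.8900 / 1.03 = 0.8641.
z_P − z_E = -0.0136 − 0.8641 = -0.8777.
E = -0.8777 / √2 = -0.8777 / 1.41421 = -0.6206 ≈ -0.62.

-0.62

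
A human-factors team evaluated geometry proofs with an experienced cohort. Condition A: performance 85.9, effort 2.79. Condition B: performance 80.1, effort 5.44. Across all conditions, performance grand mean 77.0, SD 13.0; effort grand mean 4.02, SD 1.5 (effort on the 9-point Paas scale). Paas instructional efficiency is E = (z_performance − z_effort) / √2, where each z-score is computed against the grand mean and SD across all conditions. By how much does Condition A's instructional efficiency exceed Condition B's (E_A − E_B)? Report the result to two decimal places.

1.56

Condition A: z_P = (85.9 − 77.0)/13.0 = 0.6846; z_E = (2.79 − 4.02)/1.5 = -0.8200; E_A = (0.6846 − (-0.8200))/√2 = 1.0639.
Condition B: z_P = (80.1 − 77.0)/13.0 = 0.2385; z_E = (5.44 − 4.02)/1.5 = 0.9467; E_B = (0.2385 − 0.9467)/√2 = -0.5008.
E_A − E_B = 1.0639 − (-0.5008) = 1.5647 ≈ 1.56.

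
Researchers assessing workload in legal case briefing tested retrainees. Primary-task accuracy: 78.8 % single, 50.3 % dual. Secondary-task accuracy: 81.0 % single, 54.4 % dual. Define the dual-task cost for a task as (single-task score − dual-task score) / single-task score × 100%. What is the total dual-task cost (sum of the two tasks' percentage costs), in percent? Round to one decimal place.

69.0

Primary cost = (78.8 − 50.3) / 78.8 × 100% = 36.1675%.
Secondary cost = (81.0 − 54.4) / 81.0 × 100% = 32.8395%.
Total = 36.1675% + 32.8395% = 69.0070% ≈ 69.0%.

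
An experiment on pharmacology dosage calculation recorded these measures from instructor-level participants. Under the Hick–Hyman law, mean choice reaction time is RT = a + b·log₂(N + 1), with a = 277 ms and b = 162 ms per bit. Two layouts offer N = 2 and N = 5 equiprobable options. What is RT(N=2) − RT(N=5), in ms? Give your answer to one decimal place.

RT(2) = 277 + 162·log₂(3) = 277 + 162·1.5850 = 533.7700 ms.
RT(5) = 277 + 162·log₂(6) = 277 + 162·2.5850 = 695.7700 ms.
Difference = 533.7700 − 695.7700 = -162.0000 ≈ -162.0 ms.

-162.0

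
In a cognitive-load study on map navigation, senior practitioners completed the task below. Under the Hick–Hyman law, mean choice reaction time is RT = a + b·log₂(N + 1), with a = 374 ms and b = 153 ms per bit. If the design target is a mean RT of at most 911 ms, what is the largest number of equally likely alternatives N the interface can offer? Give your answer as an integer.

Set 374 + 153·log₂(N + 1) ≤ 911.
log₂(N + 1) ≤ (911 − 374) / 153 = 3.5098.
N + 1 ≤ 2^3.5098 = 11.3908.
N ≤ 10.3908, so the largest integer N is 10.

10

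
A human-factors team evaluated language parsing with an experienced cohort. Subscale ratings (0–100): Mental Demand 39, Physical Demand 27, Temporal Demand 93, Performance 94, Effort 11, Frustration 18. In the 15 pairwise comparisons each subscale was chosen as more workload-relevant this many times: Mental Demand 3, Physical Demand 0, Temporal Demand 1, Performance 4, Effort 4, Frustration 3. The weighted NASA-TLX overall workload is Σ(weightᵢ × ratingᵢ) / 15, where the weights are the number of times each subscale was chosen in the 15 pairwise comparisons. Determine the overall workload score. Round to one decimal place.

The tallies are the weights (they sum to 15).
Weighted sum = 3·39 + 0·27 + 1·93 + 4·94 + 4·11 + 3·18
            = 117 + 0 + 93 + 376 + 44 + 54 = 684.
Overall workload = 684 / 15 = 45.6000 ≈ 45.6.

45.6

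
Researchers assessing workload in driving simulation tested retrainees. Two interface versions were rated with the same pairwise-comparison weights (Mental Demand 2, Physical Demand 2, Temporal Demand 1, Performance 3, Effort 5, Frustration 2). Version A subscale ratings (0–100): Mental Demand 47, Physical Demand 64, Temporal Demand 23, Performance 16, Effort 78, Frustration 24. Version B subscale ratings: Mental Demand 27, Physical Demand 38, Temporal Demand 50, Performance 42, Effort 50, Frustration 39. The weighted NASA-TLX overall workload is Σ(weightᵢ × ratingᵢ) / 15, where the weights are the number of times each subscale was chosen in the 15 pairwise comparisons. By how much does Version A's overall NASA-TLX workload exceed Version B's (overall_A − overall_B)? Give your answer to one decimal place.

Version A weighted sum = 2·47 + 2·64 + 1·23 + 3·16 + 5·78 + 2·24 = 94 + 128 + 23 + 48 + 390 + 48 = 731; overall_A = 731/15 = 48.7333.
Version B weighted sum = 2·27 + 2·38 + 1·50 + 3·42 + 5·50 + 2·39 = 54 + 76 + 50 + 126 + 250 + 78 = 634; overall_B = 634/15 = 42.2667.
Difference = 48.7333 − 42.2667 = 6.4666 ≈ 6.5.

6.5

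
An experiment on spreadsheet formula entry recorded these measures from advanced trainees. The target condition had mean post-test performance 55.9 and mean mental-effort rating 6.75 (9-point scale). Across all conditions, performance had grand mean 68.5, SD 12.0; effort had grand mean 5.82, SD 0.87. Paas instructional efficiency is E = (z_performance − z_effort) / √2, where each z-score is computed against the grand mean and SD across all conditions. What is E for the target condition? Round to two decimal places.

-1.50

z_performance = (55.9 − 68.5) / 12.0 = -12.6000 / 12.0 = -1.0500.
z_effort = (6.75 − 5.82) / 0.87 = 0.9300 / 0.87 = 1.0690.
z_P − z_E = -1.0500 − 1.0690 = -2.1190.
E = -2.1190 / √2 = -2.1190 / 1.41421 = -1.4984 ≈ -1.50.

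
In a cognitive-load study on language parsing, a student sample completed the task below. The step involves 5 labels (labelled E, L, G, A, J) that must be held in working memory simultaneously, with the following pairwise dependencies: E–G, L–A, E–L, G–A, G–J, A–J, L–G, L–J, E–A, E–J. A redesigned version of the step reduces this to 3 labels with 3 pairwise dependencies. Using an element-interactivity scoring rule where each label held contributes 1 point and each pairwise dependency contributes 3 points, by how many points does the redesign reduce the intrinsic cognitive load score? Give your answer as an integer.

23

Original: 5 × 1 + 10 × 3 = 5 + 30 = 35.
Redesigned: 3 × 1 + 3 × 3 = 3 + 9 = 12.
Reduction = 35 − 12 = 23.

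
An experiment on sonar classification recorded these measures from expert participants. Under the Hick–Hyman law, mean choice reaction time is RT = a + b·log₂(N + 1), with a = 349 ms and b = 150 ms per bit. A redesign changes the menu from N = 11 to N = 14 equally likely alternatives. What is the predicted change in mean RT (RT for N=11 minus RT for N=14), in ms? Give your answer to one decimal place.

RT(11) = 349 + 150·log₂(12) = 349 + 150·3.5850 = 886.7500 ms.
RT(14) = 349 + 150·log₂(15) = 349 + 150·3.9069 = 935.0350 ms.
Difference = 886.7500 − 935.0350 = -48.2850 ≈ -48.3 ms.

-48.3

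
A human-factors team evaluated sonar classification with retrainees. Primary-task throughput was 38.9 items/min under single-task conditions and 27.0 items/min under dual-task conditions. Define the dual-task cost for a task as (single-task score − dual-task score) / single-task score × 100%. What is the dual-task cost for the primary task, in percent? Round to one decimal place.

Cost = (38.9 − 27.0) / 38.9 × 100%
     = 11.9000 / 38.9 × 100% = 30.5913%.
≈ 30.6%.

30.6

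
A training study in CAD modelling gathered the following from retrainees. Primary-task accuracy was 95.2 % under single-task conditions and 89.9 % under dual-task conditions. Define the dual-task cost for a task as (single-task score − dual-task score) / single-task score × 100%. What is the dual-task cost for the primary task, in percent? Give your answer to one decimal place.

5.6

Cost = (95.2 − 89.9) / 95.2 × 100%
     = 5.3000 / 95.2 × 100% = 5.5672%.
≈ 5.6%.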